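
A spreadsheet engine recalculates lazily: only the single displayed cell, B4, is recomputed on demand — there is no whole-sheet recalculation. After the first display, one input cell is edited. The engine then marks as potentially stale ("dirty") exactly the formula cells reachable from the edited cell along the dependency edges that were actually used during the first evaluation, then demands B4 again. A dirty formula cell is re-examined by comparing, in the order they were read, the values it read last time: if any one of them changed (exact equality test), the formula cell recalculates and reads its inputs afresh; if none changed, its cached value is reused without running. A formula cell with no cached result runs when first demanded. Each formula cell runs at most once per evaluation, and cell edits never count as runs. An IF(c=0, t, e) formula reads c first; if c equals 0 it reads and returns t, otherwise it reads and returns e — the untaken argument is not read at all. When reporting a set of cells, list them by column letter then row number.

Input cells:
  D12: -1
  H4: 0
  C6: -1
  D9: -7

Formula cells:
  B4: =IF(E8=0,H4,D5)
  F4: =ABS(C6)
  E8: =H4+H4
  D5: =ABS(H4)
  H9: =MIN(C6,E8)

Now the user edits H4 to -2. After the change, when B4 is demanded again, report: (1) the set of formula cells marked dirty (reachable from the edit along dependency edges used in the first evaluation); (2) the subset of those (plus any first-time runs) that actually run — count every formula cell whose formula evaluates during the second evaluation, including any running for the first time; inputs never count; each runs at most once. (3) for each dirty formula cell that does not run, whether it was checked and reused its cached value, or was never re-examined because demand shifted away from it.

First evaluation (everything demanded from the output):
  E8 = 0 + 0 = 0
  B4 = IF(E8=0: E8=0 -> then branch H4) = 0

Propagation after the edit:
  D5: demanded for the first time — runs, produces 2.
  E8: runs — H4 0->-2; H4 0->-2; result -4.
  B4: runs — E8 0->-4; H4 0->-2; result 2.

Key observation: a condition flipped, so demand reaches new nodes — D5 runs for the first time.

Marked dirty: B4, E8.
Formula cells that run: B4, D5, E8 — 3 in total.
Every dirty formula cell ran.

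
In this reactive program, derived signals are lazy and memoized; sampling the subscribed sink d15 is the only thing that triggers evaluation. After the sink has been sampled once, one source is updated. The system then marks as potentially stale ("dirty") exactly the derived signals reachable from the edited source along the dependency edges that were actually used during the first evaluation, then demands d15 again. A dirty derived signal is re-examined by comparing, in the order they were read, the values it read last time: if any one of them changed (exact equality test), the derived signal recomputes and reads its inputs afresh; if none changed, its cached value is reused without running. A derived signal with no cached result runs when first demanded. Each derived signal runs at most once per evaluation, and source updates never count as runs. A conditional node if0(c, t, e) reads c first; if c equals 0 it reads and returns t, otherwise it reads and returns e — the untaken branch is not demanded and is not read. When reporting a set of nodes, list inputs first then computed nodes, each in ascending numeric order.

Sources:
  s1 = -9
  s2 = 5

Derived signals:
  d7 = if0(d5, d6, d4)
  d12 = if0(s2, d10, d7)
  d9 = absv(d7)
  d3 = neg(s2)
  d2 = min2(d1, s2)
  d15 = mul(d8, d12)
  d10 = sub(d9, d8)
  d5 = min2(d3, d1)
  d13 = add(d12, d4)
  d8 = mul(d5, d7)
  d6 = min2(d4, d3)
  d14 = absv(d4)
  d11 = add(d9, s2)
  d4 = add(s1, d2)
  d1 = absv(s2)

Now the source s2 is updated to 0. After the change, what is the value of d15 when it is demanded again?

Demanding d15 again yields 0.
Note the branch switch — d6, d9, d10 had no cache and run now for the first time.

First demand of the output computes:
  d1 = absv(5) = 5
  d2 = min2(5, 5) = 5
  d3 = neg(5) = -5
  d4 = add(-9, 5) = -4
  d5 = min2(-5, 5) = -5
  d7 = if0(d5=-5 -> else branch d4) = -4
  d8 = mul(-5, -4) = 20
  d12 = if0(s2=5 -> else branch d7) = -4
  d15 = mul(20, -4) = -80

After the edit, cleaning proceeds:
  d1: a read changed (s2 5->0) — executes, giving 0.
  d2: a read changed (d1 5->0; s2 5->0) — executes, giving 0.
  d3: a read changed (s2 5->0) — executes, giving 0.
  d4: a read changed (d2 5->0) — executes, giving -9.
  d5: a read changed (d3 -5->0; d1 5->0) — executes, giving 0.
  d6: had never run; runs now, result -9.
  d7: a read changed (d5 -5->0; d4 -4->-9) — executes, giving -9.
  d8: a read changed (d5 -5->0; d7 -4->-9) — executes, giving 0.
  d9: had never run; runs now, result 9.
  d10: had never run; runs now, result 9.
  d12: a read changed (s2 5->0; d7 -4->-9) — executes, giving 9.
  d15: a read changed (d8 20->0; d12 -4->9) — executes, giving 0.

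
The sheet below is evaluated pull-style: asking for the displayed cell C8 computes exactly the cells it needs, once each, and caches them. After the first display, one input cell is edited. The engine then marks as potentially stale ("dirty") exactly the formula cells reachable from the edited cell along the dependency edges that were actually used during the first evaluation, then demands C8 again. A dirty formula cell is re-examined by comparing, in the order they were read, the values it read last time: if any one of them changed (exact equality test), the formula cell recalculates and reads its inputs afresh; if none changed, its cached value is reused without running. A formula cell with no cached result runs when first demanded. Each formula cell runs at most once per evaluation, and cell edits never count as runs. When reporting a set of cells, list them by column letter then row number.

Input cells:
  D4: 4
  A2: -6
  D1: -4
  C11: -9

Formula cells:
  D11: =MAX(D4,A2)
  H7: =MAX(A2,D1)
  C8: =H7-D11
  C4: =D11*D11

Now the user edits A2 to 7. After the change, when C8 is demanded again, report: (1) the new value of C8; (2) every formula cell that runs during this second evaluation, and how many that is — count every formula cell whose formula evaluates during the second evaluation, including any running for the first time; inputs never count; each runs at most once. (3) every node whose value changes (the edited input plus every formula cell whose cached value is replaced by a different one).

First demand of the output computes:
  D11 = MAX(4, -6) = 4
  H7 = MAX(-6, -4) = -4
  C8 = -4 - 4 = -8

After the edit, cleaning proceeds:
  D11: a read changed (A2 -6->7) — executes, giving 7.
  H7: a read changed (A2 -6->7) — executes, giving 7.
  C8: a read changed (H7 -4->7; D11 4->7) — executes, giving 0.

Demanding C8 again yields 0.
3 formula cells run: C8, D11, H7.
The nodes whose values change: A2, C8, D11, H7.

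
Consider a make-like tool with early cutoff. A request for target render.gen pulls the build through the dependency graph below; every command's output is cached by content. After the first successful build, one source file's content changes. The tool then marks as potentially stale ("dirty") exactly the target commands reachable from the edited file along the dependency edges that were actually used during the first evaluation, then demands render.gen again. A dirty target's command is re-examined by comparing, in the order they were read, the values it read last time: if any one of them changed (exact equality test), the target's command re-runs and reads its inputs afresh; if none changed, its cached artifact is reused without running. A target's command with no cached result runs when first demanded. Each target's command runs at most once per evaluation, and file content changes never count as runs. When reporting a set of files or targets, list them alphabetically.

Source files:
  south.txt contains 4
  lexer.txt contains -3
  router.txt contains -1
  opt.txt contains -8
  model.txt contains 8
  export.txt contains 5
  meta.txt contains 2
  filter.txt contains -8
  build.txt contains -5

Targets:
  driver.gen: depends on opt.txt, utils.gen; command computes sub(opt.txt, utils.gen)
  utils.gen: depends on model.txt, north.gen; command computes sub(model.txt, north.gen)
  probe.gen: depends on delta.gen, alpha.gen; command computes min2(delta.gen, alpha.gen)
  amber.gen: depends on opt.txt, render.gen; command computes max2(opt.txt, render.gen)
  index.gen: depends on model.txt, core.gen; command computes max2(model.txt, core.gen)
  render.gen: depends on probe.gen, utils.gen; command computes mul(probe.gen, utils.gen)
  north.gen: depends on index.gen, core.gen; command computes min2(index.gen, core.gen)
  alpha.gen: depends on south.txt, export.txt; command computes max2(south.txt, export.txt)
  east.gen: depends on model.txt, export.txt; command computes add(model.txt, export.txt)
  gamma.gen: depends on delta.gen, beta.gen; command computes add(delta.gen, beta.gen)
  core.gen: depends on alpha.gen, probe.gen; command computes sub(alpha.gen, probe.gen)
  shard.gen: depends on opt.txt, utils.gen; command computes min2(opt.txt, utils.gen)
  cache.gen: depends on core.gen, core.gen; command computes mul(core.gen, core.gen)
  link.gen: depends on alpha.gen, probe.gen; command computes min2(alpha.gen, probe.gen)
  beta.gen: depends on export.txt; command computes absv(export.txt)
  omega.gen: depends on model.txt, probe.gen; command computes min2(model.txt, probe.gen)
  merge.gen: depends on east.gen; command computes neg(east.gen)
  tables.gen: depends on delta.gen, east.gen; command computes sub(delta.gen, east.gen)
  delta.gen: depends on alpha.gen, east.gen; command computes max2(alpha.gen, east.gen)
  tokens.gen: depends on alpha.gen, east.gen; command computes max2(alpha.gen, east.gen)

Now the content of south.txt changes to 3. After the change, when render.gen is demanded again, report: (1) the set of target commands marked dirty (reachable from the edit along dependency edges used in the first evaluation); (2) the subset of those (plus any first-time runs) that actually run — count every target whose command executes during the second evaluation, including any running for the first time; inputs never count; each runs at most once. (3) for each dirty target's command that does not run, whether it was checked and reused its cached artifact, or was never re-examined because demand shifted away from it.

First demand of the output computes:
  alpha.gen = max2(4, 5) = 5
  east.gen = add(8, 5) = 13
  delta.gen = max2(5, 13) = 13
  probe.gen = min2(13, 5) = 5
  core.gen = sub(5, 5) = 0
  index.gen = max2(8, 0) = 8
  north.gen = min2(8, 0) = 0
  utils.gen = sub(8, 0) = 8
  render.gen = mul(5, 8) = 40

After the edit, cleaning proceeds:
  alpha.gen: a read changed (south.txt 4->3) — executes, giving 5 — identical to its old value.
  delta.gen: dirty, but its reads are unchanged (alpha.gen unchanged, east.gen unchanged); cached 13 stands.
  probe.gen: dirty, but its reads are unchanged (delta.gen unchanged, alpha.gen unchanged); cached 5 stands.
  core.gen: dirty, but its reads are unchanged (alpha.gen unchanged, probe.gen unchanged); cached 0 stands.
  index.gen: dirty, but its reads are unchanged (model.txt unchanged, core.gen unchanged); cached 8 stands.
  north.gen: dirty, but its reads are unchanged (index.gen unchanged, core.gen unchanged); cached 0 stands.
  utils.gen: dirty, but its reads are unchanged (model.txt unchanged, north.gen unchanged); cached 8 stands.
  render.gen: dirty, but its reads are unchanged (probe.gen unchanged, utils.gen unchanged); cached 40 stands.

Note the absorption at alpha.gen: it re-runs yet its value is the same, leaving the output's value untouched.

The edit dirties: alpha.gen, core.gen, delta.gen, index.gen, north.gen, probe.gen, render.gen, utils.gen.
1 target commands run: alpha.gen.
Cache hits after checking: core.gen, delta.gen, index.gen, north.gen, probe.gen, render.gen, utils.gen.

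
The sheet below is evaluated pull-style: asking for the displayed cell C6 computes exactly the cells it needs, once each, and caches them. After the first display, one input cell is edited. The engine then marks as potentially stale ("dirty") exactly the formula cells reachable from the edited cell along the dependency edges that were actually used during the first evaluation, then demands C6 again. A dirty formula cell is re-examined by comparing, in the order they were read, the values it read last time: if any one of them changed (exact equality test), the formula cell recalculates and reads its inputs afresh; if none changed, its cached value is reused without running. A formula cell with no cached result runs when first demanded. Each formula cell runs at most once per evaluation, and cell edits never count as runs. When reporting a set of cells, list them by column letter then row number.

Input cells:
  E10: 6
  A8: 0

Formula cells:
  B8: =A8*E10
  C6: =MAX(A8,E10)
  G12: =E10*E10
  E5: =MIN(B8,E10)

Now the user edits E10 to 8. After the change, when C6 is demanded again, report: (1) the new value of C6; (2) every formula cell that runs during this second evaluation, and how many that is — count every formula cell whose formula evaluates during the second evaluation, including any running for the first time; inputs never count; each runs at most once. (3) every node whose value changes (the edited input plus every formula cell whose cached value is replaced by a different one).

Demanding C6 again yields 8.
1 formula cells run: C6.
The nodes whose values change: C6, E10.

First demand of the output computes:
  C6 = MAX(0, 6) = 6

After the edit, cleaning proceeds:
  C6: a read changed (E10 6->8) — executes, giving 8.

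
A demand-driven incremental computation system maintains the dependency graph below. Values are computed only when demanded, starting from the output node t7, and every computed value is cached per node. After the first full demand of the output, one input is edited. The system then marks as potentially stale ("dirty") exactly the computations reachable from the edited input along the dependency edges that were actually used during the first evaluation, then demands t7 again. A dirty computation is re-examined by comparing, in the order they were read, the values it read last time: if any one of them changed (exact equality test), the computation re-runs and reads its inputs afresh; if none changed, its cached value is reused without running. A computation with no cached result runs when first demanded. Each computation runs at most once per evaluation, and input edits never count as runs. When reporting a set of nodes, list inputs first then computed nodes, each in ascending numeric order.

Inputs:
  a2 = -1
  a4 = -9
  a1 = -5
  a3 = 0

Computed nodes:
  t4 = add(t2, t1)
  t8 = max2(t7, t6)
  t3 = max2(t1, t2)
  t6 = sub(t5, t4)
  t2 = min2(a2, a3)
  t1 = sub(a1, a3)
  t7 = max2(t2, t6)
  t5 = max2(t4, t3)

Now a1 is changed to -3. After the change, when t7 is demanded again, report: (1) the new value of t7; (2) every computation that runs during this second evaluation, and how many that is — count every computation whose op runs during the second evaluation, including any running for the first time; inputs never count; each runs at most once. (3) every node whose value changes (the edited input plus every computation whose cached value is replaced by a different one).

New value of t7: 3.
Computations that run: t1, t3, t4, t5, t6, t7 — 6 in total.
Values that change: a1, t1, t4, t6, t7.

First evaluation (everything demanded from the output):
  t1 = sub(-5, 0) = -5
  t2 = min2(-1, 0) = -1
  t3 = max2(-5, -1) = -1
  t4 = add(-1, -5) = -6
  t5 = max2(-6, -1) = -1
  t6 = sub(-1, -6) = 5
  t7 = max2(-1, 5) = 5

Propagation after the edit:
  t1: runs — a1 -5->-3; result -3.
  t3: runs — t1 -5->-3; result -1 (same value as before).
  t4: runs — t1 -5->-3; result -4.
  t5: runs — t4 -6->-4; result -1 (same value as before).
  t6: runs — t4 -6->-4; result 3.
  t7: runs — t6 5->3; result 3.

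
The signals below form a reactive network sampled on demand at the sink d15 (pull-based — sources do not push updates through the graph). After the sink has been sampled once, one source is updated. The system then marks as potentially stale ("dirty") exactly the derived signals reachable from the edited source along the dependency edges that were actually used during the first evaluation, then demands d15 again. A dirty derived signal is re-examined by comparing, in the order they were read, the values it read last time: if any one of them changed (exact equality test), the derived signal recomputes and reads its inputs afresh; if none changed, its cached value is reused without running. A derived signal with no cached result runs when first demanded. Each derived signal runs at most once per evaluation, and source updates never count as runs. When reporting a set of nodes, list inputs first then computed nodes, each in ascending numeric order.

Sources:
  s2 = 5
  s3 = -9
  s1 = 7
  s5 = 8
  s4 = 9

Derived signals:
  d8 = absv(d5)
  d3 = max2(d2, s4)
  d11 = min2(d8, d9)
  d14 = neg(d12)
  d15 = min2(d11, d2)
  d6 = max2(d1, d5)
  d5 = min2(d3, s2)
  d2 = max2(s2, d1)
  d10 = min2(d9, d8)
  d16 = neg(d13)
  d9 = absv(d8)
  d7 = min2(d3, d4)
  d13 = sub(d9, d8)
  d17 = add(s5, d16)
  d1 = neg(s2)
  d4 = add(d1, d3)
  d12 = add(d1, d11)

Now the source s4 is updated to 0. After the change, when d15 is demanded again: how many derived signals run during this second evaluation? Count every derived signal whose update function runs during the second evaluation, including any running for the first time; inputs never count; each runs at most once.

Initial pass — values computed on the first demand:
  d1 = neg(5) = -5
  d2 = max2(5, -5) = 5
  d3 = max2(5, 9) = 9
  d5 = min2(9, 5) = 5
  d8 = absv(5) = 5
  d9 = absv(5) = 5
  d11 = min2(5, 5) = 5
  d15 = min2(5, 5) = 5

Second demand — change propagation:
  d3: re-runs because s4 9->0; new result 5.
  d5: re-runs because d3 9->5; new result 5 (unchanged).
  d8: re-examined; everything it read last time is the same (d5 unchanged) — cache 5 kept, no run.
  d9: re-examined; everything it read last time is the same (d8 unchanged) — cache 5 kept, no run.
  d11: re-examined; everything it read last time is the same (d8 unchanged, d9 unchanged) — cache 5 kept, no run.
  d15: re-examined; everything it read last time is the same (d11 unchanged, d2 unchanged) — cache 5 kept, no run.

The important point: d5 recomputes to an identical value, and the output ends up unchanged.

Run set: d3, d5 (2 run).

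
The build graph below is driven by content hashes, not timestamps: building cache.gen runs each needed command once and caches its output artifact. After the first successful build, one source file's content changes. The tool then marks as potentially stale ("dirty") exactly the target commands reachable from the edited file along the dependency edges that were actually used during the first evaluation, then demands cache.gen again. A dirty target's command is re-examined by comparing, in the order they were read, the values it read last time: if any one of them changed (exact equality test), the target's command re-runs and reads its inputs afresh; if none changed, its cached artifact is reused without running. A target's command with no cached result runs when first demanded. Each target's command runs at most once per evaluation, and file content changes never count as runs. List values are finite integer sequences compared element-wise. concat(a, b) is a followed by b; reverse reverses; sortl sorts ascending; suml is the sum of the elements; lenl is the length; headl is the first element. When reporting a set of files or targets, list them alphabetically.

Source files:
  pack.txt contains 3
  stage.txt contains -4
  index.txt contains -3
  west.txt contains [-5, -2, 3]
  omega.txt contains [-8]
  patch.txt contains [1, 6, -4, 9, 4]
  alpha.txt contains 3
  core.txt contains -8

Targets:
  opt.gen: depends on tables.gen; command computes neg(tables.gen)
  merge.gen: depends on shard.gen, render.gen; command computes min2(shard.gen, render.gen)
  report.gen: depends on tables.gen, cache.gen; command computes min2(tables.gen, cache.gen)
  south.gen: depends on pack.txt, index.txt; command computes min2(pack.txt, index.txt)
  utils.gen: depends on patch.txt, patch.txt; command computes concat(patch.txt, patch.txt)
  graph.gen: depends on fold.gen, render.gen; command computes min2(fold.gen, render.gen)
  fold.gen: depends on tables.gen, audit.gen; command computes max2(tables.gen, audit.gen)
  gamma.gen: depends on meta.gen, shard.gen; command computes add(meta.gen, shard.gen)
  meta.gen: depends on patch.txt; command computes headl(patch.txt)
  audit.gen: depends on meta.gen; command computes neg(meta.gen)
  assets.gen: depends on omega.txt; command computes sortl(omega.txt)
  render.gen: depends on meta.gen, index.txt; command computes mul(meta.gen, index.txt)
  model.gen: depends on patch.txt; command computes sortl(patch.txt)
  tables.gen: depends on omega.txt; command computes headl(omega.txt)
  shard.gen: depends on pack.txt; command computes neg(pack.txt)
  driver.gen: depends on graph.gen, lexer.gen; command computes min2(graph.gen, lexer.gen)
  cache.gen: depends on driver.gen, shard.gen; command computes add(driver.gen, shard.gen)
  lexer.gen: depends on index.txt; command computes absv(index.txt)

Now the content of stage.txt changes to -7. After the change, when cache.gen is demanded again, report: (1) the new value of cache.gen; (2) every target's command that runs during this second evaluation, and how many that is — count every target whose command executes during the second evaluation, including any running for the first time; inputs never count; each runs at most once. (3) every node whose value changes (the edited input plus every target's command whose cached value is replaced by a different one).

cache.gen now evaluates to -6.
Run set: none (0 run).
Changed values: stage.txt.
The important point: nothing the output needs ever reads stage.txt, so the edit is invisible to it.

Initial pass — values computed on the first demand:
  lexer.gen = absv(-3) = 3
  meta.gen = headl([1, 6, -4, 9, 4]) = 1
  audit.gen = neg(1) = -1
  render.gen = mul(1, -3) = -3
  shard.gen = neg(3) = -3
  tables.gen = headl([-8]) = -8
  fold.gen = max2(-8, -1) = -1
  graph.gen = min2(-1, -3) = -3
  driver.gen = min2(-3, 3) = -3
  cache.gen = add(-3, -3) = -6

Second demand — change propagation:
  no demanded computation ever read stage.txt, so the edit dirties nothing and nothing runs.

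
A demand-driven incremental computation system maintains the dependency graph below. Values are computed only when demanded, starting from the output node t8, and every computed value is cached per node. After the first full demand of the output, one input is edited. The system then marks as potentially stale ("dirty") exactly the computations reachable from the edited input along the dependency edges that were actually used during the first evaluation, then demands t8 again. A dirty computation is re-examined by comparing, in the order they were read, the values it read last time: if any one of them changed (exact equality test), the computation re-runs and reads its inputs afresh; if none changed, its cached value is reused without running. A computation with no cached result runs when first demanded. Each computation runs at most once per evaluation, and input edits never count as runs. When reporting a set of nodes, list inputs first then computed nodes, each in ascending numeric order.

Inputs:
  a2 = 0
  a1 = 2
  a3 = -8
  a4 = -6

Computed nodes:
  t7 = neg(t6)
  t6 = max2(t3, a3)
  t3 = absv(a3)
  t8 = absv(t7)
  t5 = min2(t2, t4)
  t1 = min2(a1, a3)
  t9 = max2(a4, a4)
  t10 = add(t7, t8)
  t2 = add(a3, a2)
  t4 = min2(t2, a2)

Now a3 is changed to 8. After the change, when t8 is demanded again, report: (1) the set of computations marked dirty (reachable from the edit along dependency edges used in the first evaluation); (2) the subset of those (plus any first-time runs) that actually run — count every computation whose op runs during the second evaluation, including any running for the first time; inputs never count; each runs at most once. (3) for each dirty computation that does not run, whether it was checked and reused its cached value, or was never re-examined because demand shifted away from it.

Marked dirty: t3, t6, t7, t8.
Computations that run: t3, t6 — 2 in total.
Checked but reused from cache: t7, t8.
Key observation: the cutoff stops propagation at t7 — its inputs' values are unchanged, so it reuses its cache.

First evaluation (everything demanded from the output):
  t3 = absv(-8) = 8
  t6 = max2(8, -8) = 8
  t7 = neg(8) = -8
  t8 = absv(-8) = 8

Propagation after the edit:
  t3: runs — a3 -8->8; result 8 (same value as before).
  t6: runs — a3 -8->8; result 8 (same value as before).
  t7: checked — values it read are unchanged (t6 unchanged); reused cached -8 without running.
  t8: checked — values it read are unchanged (t7 unchanged); reused cached 8 without running.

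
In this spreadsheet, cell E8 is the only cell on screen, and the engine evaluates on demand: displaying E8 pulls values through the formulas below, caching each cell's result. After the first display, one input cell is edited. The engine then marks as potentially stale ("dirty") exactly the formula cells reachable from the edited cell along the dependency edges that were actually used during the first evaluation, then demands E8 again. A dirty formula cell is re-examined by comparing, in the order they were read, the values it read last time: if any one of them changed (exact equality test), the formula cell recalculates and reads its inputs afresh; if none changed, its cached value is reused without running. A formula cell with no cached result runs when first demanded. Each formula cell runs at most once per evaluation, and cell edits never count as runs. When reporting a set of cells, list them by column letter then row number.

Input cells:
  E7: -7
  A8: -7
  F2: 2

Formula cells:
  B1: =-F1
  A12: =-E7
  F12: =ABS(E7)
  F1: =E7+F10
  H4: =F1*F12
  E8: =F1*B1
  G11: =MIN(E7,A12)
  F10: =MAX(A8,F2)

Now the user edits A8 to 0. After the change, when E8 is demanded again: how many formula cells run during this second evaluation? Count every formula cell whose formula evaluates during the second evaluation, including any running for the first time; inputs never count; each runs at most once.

Run set: F10 (1 run).
The important point: F10 recomputes to an identical value, and the output ends up unchanged.

Initial pass — values computed on the first demand:
  F10 = MAX(-7, 2) = 2
  F1 = -7 + 2 = -5
  B1 = -(-5) = 5
  E8 = -5 * 5 = -25

Second demand — change propagation:
  F10: re-runs because A8 -7->0; new result 2 (unchanged).
  F1: re-examined; everything it read last time is the same (E7 unchanged, F10 unchanged) — cache -5 kept, no run.
  B1: re-examined; everything it read last time is the same (F1 unchanged) — cache 5 kept, no run.
  E8: re-examined; everything it read last time is the same (F1 unchanged, B1 unchanged) — cache -25 kept, no run.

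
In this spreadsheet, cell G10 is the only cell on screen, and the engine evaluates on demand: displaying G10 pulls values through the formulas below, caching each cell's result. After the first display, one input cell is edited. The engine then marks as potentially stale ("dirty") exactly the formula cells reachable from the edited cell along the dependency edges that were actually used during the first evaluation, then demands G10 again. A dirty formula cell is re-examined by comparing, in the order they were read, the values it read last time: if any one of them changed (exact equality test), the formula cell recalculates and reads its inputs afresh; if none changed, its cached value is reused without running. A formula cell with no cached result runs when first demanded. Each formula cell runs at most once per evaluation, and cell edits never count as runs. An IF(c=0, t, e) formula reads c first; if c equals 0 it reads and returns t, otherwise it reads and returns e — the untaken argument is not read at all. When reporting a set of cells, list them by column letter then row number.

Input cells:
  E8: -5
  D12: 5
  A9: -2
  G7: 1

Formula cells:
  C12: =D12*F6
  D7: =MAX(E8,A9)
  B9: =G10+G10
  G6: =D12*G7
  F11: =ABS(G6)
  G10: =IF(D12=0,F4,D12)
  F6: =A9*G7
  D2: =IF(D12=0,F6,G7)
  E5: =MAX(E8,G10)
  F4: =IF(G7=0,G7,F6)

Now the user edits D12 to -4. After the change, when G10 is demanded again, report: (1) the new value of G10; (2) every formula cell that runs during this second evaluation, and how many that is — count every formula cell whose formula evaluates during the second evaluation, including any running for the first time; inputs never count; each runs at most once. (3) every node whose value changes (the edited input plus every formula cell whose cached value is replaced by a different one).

G10 now evaluates to -4.
Run set: G10 (1 run).
Changed values: D12, G10.

Initial pass — values computed on the first demand:
  G10 = IF(D12=0: D12=5 -> else branch D12) = 5

Second demand — change propagation:
  G10: re-runs because D12 5->-4; D12 5->-4; new result -4.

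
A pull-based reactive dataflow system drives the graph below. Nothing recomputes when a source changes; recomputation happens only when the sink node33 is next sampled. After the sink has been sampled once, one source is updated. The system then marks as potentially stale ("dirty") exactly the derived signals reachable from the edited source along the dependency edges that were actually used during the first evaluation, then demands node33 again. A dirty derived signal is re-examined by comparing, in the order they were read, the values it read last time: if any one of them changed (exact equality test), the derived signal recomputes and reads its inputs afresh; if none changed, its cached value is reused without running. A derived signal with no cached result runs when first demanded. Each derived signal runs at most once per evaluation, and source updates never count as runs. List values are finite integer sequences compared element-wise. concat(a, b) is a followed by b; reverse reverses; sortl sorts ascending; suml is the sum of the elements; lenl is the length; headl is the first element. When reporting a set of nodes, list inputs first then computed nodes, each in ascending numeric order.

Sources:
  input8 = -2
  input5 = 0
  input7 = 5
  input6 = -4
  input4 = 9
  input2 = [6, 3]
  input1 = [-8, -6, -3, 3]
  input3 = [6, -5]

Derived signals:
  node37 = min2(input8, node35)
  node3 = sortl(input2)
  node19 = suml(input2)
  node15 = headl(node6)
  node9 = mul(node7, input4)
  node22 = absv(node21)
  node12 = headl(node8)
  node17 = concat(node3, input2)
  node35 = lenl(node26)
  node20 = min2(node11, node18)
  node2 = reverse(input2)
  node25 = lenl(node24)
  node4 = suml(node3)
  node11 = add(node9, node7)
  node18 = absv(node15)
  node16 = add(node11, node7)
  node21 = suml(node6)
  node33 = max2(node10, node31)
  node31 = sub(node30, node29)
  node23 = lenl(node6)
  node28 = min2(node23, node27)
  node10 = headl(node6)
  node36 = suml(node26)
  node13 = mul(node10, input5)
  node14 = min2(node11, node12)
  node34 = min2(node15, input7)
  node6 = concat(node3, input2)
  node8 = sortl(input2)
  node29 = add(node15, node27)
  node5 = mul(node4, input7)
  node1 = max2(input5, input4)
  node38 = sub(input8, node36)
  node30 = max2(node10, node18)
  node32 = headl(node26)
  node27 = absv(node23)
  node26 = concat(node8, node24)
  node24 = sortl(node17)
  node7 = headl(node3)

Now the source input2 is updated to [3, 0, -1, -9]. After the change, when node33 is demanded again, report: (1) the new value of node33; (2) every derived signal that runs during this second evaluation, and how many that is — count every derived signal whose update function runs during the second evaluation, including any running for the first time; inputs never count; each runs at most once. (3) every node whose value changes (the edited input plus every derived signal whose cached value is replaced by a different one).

First evaluation (everything demanded from the output):
  node3 = sortl([6, 3]) = [3, 6]
  node6 = concat([3, 6], [6, 3]) = [3, 6, 6, 3]
  node10 = headl([3, 6, 6, 3]) = 3
  node15 = headl([3, 6, 6, 3]) = 3
  node18 = absv(3) = 3
  node23 = lenl([3, 6, 6, 3]) = 4
  node27 = absv(4) = 4
  node29 = add(3, 4) = 7
  node30 = max2(3, 3) = 3
  node31 = sub(3, 7) = -4
  node33 = max2(3, -4) = 3

Propagation after the edit:
  node3: runs — input2 [6, 3]->[3, 0, -1, -9]; result [-9, -1, 0, 3].
  node6: runs — node3 [3, 6]->[-9, -1, 0, 3]; input2 [6, 3]->[3, 0, -1, -9]; result [-9, -1, 0, 3, 3, 0, -1, -9].
  node10: runs — node6 [3, 6, 6, 3]->[-9, -1, 0, 3, 3, 0, -1, -9]; result -9.
  node15: runs — node6 [3, 6, 6, 3]->[-9, -1, 0, 3, 3, 0, -1, -9]; result -9.
  node18: runs — node15 3->-9; result 9.
  node23: runs — node6 [3, 6, 6, 3]->[-9, -1, 0, 3, 3, 0, -1, -9]; result 8.
  node27: runs — node23 4->8; result 8.
  node29: runs — node15 3->-9; node27 4->8; result -1.
  node30: runs — node10 3->-9; node18 3->9; result 9.
  node31: runs — node30 3->9; node29 7->-1; result 10.
  node33: runs — node10 3->-9; node31 -4->10; result 10.

New value of node33: 10.
Derived signals that run: node3, node6, node10, node15, node18, node23, node27, node29, node30, node31, node33 — 11 in total.
Values that change: input2, node3, node6, node10, node15, node18, node23, node27, node29, node30, node31, node33.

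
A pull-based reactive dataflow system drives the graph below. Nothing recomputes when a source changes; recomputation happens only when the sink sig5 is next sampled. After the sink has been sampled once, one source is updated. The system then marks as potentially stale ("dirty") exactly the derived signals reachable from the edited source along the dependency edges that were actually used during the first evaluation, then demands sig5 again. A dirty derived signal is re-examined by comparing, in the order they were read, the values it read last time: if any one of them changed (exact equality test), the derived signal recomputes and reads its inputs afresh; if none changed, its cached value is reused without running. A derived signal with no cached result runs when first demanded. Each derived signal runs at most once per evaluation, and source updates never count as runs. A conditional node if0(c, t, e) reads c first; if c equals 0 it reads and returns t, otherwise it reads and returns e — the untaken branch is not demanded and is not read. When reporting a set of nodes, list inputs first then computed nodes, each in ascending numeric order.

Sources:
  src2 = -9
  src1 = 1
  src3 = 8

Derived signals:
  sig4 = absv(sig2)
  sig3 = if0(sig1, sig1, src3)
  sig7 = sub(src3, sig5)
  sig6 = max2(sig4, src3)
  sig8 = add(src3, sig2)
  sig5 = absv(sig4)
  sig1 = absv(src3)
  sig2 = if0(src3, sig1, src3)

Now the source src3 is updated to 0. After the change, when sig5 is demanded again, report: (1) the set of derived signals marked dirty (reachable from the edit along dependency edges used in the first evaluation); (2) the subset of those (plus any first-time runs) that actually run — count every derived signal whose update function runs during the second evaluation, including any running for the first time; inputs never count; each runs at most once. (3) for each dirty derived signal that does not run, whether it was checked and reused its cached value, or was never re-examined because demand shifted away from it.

Marked dirty: sig2, sig4, sig5.
Derived signals that run: sig1, sig2, sig4, sig5 — 4 in total.
Every dirty derived signal ran.
Key observation: a condition flipped, so demand reaches new nodes — sig1 runs for the first time.

First evaluation (everything demanded from the output):
  sig2 = if0(src3=8 -> else branch src3) = 8
  sig4 = absv(8) = 8
  sig5 = absv(8) = 8

Propagation after the edit:
  sig1: demanded for the first time — runs, produces 0.
  sig2: runs — src3 8->0; src3 8->0; result 0.
  sig4: runs — sig2 8->0; result 0.
  sig5: runs — sig4 8->0; result 0.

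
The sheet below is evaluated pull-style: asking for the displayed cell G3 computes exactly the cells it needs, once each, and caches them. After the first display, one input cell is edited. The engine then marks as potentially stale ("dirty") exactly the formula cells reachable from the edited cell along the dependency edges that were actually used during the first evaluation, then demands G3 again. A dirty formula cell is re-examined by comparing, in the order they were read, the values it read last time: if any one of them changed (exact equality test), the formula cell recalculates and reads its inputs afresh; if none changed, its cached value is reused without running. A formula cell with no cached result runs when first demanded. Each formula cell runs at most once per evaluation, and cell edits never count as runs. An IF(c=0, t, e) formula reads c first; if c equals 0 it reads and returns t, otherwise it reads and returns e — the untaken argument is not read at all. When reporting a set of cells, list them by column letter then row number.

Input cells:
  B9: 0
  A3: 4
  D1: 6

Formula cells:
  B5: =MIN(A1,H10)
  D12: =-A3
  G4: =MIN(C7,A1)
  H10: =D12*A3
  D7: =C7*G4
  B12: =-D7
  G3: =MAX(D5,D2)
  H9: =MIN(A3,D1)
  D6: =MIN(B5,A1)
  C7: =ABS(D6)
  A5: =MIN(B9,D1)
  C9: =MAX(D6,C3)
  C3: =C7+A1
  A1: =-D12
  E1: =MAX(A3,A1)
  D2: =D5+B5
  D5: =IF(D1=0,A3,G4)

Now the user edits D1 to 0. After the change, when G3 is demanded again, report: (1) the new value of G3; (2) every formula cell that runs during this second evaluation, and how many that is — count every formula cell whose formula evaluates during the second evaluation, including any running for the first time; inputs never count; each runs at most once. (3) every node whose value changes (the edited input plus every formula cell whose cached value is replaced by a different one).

Demanding G3 again yields 4.
1 formula cells run: D5.
The nodes whose values change: D1.
Note the absorption at D5: it re-runs yet its value is the same, leaving the output's value untouched.

First demand of the output computes:
  D12 = -(4) = -4
  A1 = -(-4) = 4
  H10 = -4 * 4 = -16
  B5 = MIN(4, -16) = -16
  D6 = MIN(-16, 4) = -16
  C7 = ABS(-16) = 16
  G4 = MIN(16, 4) = 4
  D5 = IF(D1=0: D1=6 -> else branch G4) = 4
  D2 = 4 + -16 = -12
  G3 = MAX(4, -12) = 4

After the edit, cleaning proceeds:
  D5: a read changed (D1 6->0) — executes, giving 4 — identical to its old value.
  D2: dirty, but its reads are unchanged (D5 unchanged, B5 unchanged); cached -12 stands.
  G3: dirty, but its reads are unchanged (D5 unchanged, D2 unchanged); cached 4 stands.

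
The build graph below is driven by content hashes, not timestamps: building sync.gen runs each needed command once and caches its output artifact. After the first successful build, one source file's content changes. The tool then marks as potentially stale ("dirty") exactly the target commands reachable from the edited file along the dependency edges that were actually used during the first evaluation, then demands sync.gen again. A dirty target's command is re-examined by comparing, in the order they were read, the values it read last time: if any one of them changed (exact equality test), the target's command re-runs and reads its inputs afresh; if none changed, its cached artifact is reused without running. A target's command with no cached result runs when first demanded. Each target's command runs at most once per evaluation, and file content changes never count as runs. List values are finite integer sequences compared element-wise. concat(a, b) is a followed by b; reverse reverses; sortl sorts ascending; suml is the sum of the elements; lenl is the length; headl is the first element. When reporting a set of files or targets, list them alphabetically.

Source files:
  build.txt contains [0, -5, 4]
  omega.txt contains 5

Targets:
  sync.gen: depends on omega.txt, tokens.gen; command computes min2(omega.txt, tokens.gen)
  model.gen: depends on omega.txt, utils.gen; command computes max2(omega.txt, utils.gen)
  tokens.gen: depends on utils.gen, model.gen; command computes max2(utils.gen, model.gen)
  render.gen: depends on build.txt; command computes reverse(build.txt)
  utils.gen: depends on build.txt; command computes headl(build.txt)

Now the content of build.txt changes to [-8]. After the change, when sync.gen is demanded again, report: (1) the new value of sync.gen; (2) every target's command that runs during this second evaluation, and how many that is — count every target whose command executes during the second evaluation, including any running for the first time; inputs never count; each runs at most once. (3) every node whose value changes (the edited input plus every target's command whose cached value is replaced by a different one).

Initial pass — values computed on the first demand:
  utils.gen = headl([0, -5, 4]) = 0
  model.gen = max2(5, 0) = 5
  tokens.gen = max2(0, 5) = 5
  sync.gen = min2(5, 5) = 5

Second demand — change propagation:
  utils.gen: re-runs because build.txt [0, -5, 4]->[-8]; new result -8.
  model.gen: re-runs because utils.gen 0->-8; new result 5 (unchanged).
  tokens.gen: re-runs because utils.gen 0->-8; new result 5 (unchanged).
  sync.gen: re-examined; everything it read last time is the same (omega.txt unchanged, tokens.gen unchanged) — cache 5 kept, no run.

The important point: at sync.gen every value read last time is unchanged, so the dirty flag clears without a run.

sync.gen now evaluates to 5.
Run set: model.gen, tokens.gen, utils.gen (3 run).
Changed values: build.txt, utils.gen.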